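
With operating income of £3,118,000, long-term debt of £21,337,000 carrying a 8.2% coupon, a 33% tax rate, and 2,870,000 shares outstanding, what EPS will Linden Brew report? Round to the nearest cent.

£0.32

Interest = £1,749,634.00, so EBT = £3,118,000 − £1,749,634.00 = £1,368,366.00.
Net income = £1,368,366.00 × (1 − 0.33) = £916,805.22.
Per share: £916,805.22 / 2,870,000 shares = £0.32.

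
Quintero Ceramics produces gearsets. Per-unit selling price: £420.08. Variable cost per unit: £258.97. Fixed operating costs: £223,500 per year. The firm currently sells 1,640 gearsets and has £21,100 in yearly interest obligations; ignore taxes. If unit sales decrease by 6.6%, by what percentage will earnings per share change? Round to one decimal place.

-88.9%

Total contribution margin = 1,640 × £161.11 = £264,220.40.
Subtracting fixed costs: EBIT = £264,220.40 − £223,500 = £40,720.40.
After interest of £21,100.00, pre-tax earnings = £19,620.40.
DCL = total CM / (EBIT − I) = £264,220.40 / £19,620.40 = 13.4666.
EPS therefore changes by 13.4666 × (-6.6%) = -88.9%.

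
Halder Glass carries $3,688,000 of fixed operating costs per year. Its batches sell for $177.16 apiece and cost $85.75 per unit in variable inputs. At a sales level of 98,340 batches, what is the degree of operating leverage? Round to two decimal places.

1.70

Contribution at this volume is 98,340 × $91.41 = $8,989,259.40.
Operating income = contribution − fixed costs = $8,989,259.40 − $3,688,000 = $5,301,259.40.
So DOL = total CM / EBIT = $8,989,259.40 / $5,301,259.40 = 1.6957.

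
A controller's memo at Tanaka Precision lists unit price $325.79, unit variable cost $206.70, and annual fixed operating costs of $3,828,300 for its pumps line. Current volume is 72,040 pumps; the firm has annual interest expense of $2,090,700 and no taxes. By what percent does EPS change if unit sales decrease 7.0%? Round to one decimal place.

Total contribution margin = 72,040 × $119.09 = $8,579,243.60.
EBIT = $8,579,243.60 − $3,828,300 = $4,750,943.60.
After interest of $2,090,700.00, pre-tax earnings = $2,660,243.60.
DCL = total CM / (EBIT − I) = $8,579,243.60 / $2,660,243.60 = 3.2250.
EPS therefore changes by 3.2250 × (-7.0%) = -22.6%.

-22.6%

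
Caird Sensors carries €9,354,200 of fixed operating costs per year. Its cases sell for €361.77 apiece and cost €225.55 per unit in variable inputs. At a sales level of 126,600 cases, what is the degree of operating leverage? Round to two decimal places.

Contribution at this volume is 126,600 × €136.22 = €17,245,452.00.
EBIT = €17,245,452.00 − €9,354,200 = €7,891,252.00.
So DOL = total CM / EBIT = €17,245,452.00 / €7,891,252.00 = 2.1854.

2.19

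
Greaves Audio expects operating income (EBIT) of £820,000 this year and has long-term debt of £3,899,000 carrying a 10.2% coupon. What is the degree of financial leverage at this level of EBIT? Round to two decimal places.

Annual interest charges come to £397,698.00.
Degree of financial leverage = EBIT / (EBIT − interest) = £820,000 / £422,302.00 = 1.9417.

1.94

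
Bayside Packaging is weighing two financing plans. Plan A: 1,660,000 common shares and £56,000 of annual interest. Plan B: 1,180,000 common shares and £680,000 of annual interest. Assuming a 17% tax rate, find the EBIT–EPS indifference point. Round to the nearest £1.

£2,214,000

At indifference, (EBIT − 56,000)(1 − t)/1,660,000 = (EBIT − 680,000)(1 − t)/1,180,000.
Cancelling (1 − t) and cross-multiplying: 1,180,000·(EBIT − 56,000) = 1,660,000·(EBIT − 680,000).
Solving, EBIT = (680,000·1,660,000 − 56,000·1,180,000) / (1,660,000 − 1,180,000) = 1,062,720,000,000 / 480,000 = 2,214,000.00.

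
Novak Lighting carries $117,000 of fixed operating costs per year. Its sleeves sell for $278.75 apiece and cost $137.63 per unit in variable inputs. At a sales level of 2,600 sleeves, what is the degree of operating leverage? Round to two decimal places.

Total contribution margin = 2,600 × $141.12 = $366,912.00.
Subtracting fixed costs: EBIT = $366,912.00 − $117,000 = $249,912.00.
So DOL = total CM / EBIT = $366,912.00 / $249,912.00 = 1.4682.

1.47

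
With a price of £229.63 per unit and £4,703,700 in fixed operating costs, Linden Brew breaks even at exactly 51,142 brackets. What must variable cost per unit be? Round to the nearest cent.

£137.66

Contribution per unit must be FC / Q = £4,703,700 / 51,142 = £91.9733.
Variable cost per unit = £229.63 − £91.9733 = £137.66.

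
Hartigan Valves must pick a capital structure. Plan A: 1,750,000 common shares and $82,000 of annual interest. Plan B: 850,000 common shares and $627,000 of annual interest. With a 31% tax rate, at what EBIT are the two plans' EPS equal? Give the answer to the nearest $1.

Set EPS_A = EPS_B: (EBIT − $82,000)(1 − 0.31) ÷ 1,750,000 = (EBIT − $627,000)(1 − 0.31) ÷ 850,000.
Cancelling (1 − t) and cross-multiplying: 850,000·(EBIT − 82,000) = 1,750,000·(EBIT − 627,000).
EBIT × (1,750,000 − 850,000) = 627,000 × 1,750,000 − 82,000 × 850,000 = 1,027,550,000,000, so EBIT = 1,027,550,000,000 ÷ 900,000 = 1,141,722.22.

$1,141,722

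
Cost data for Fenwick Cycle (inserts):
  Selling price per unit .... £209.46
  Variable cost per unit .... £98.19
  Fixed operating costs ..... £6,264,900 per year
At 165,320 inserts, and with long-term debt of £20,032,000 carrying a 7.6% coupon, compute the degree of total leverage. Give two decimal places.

At 165,320 units, contribution = 165,320 × £111.27 = £18,395,156.40.
Operating income = contribution − fixed costs = £18,395,156.40 − £6,264,900 = £12,130,256.40. Interest = £1,522,432.00, so EBIT − I = £10,607,824.40.
DCL = contribution ÷ (EBIT − I) = £18,395,156.40 ÷ £10,607,824.40 = 1.7341.

1.73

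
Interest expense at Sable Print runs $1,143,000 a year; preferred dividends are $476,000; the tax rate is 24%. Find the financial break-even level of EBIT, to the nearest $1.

Preferred dividends are paid after tax, so their pre-tax equivalent is $476,000 ÷ (1 − 0.24) = $626,315.79.
EPS = 0 when EBIT covers interest plus the pre-tax preferred burden: $1,143,000 + $626,315.79 = $1,769,315.79.

$1,769,316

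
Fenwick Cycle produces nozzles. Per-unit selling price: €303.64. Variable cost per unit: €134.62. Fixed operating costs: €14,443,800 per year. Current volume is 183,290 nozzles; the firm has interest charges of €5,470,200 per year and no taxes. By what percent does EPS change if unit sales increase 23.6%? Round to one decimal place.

Total contribution margin = 183,290 × €169.02 = €30,979,675.80.
EBIT = €30,979,675.80 − €14,443,800 = €16,535,875.80.
After interest of €5,470,200.00, pre-tax earnings = €11,065,675.80.
Degree of combined leverage = contribution ÷ (EBIT − I) = €30,979,675.80 ÷ €11,065,675.80 = 2.7996.
EPS therefore changes by 2.7996 × (+23.6%) = +66.1%.

+66.1%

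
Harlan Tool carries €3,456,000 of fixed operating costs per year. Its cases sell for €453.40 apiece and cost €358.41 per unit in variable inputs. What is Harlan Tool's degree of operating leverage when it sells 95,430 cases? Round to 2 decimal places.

1.62

Total contribution margin = 95,430 × €94.99 = €9,064,895.70.
Subtracting fixed costs: EBIT = €9,064,895.70 − €3,456,000 = €5,608,895.70.
Degree of operating leverage = €9,064,895.70 / €5,608,895.70 = 1.6162.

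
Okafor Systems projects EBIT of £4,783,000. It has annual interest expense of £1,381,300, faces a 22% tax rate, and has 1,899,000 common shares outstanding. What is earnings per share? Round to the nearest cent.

Interest = £1,381,300.00, so EBT = £4,783,000 − £1,381,300.00 = £3,401,700.00.
Net income = £3,401,700.00 × (1 − 0.22) = £2,653,326.00.
Per share: £2,653,326.00 / 1,899,000 shares = £1.40.

£1.40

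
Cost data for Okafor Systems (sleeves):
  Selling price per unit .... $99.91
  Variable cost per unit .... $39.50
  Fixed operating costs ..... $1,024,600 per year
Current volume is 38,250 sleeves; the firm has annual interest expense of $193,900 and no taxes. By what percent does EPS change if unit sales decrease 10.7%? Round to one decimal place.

-22.6%

Contribution at this volume is 38,250 × $60.41 = $2,310,682.50.
Subtracting fixed costs: EBIT = $2,310,682.50 − $1,024,600 = $1,286,082.50.
Interest = $193,900.00, so EBIT − I = $1,092,182.50.
Degree of combined leverage = contribution ÷ (EBIT − I) = $2,310,682.50 ÷ $1,092,182.50 = 2.1157.
EPS therefore changes by 2.1157 × (-10.7%) = -22.6%.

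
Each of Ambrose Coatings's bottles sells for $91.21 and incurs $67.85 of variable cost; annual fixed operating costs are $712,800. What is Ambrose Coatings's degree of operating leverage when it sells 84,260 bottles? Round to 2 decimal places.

1.57

Total contribution margin = 84,260 × $23.36 = $1,968,313.60.
Subtracting fixed costs: EBIT = $1,968,313.60 − $712,800 = $1,255,513.60.
Degree of operating leverage = $1,968,313.60 / $1,255,513.60 = 1.5677.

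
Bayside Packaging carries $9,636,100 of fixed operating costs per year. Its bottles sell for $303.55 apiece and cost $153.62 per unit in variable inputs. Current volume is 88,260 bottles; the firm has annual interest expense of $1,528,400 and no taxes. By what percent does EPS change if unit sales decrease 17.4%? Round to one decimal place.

-111.3%

Contribution at this volume is 88,260 × $149.93 = $13,232,821.80.
Operating income = contribution − fixed costs = $13,232,821.80 − $9,636,100 = $3,596,721.80.
Interest = $1,528,400.00, so EBIT − I = $2,068,321.80.
Degree of combined leverage = contribution ÷ (EBIT − I) = $13,232,821.80 ÷ $2,068,321.80 = 6.3979.
%ΔEPS = DCL × %ΔSales = 6.3979 × -17.4% = -111.3%.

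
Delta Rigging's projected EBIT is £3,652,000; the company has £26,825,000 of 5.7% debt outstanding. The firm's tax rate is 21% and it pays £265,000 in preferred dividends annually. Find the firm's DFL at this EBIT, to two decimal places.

Interest = £1,529,025.00.
Preferred dividends grossed up pre-tax: £265,000 / (1 − 0.21) = £335,443.04.
DFL = EBIT ÷ [EBIT − I − D_p/(1−t)] = £3,652,000 ÷ [£3,652,000 − £1,529,025.00 − £335,443.04] = £3,652,000 ÷ £1,787,531.96 = 2.0430.

2.04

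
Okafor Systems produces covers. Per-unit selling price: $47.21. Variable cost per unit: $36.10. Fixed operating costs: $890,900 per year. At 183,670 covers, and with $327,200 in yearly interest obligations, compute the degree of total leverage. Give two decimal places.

Total contribution margin = 183,670 × $11.11 = $2,040,573.70.
EBIT = $2,040,573.70 − $890,900 = $1,149,673.70. Interest = $327,200.00, so EBIT − I = $822,473.70.
Degree of total leverage = total CM / (EBIT − interest) = $2,040,573.70 / $822,473.70 = 2.4810.

2.48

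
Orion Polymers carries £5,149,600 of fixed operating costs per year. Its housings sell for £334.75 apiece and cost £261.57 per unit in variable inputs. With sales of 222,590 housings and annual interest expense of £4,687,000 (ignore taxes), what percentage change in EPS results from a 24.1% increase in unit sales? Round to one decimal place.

At 222,590 units, contribution = 222,590 × £73.18 = £16,289,136.20.
EBIT = £16,289,136.20 − £5,149,600 = £11,139,536.20.
Interest = £4,687,000.00, so EBIT − I = £6,452,536.20.
Degree of combined leverage = contribution ÷ (EBIT − I) = £16,289,136.20 ÷ £6,452,536.20 = 2.5245.
%ΔEPS = DCL × %ΔSales = 2.5245 × +24.1% = +60.8%.

+60.8%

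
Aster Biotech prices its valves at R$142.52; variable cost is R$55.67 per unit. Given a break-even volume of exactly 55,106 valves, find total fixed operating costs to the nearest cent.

Contribution margin per unit = R$142.52 − R$55.67 = R$86.85.
Fixed costs = break-even units × CM = 55,106 × R$86.85 = R$4,785,956.10.

R$4,785,956.10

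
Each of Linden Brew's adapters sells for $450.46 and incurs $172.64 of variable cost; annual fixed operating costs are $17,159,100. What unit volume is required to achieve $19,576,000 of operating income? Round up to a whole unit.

132,227 adapters

Unit CM = price − variable cost = $450.46 − $172.64 = $277.82.
Need Q such that Q × $277.82 − $17,159,100 = $19,576,000, i.e. Q = $36,735,100 / $277.82 = 132,226.26 → 132,227.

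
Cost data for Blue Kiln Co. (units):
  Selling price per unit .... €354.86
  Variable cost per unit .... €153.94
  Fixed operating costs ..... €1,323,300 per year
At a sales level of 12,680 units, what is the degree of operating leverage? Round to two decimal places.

2.08

At 12,680 units, contribution = 12,680 × €200.92 = €2,547,665.60.
Operating income = contribution − fixed costs = €2,547,665.60 − €1,323,300 = €1,224,365.60.
Degree of operating leverage = €2,547,665.60 / €1,224,365.60 = 2.0808.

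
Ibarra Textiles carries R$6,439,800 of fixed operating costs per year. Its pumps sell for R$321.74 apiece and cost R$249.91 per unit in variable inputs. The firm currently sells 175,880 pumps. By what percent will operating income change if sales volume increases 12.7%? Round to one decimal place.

+25.9%

Total contribution margin = 175,880 × R$71.83 = R$12,633,460.40.
Subtracting fixed costs: EBIT = R$12,633,460.40 − R$6,439,800 = R$6,193,660.40.
So DOL = total CM / EBIT = R$12,633,460.40 / R$6,193,660.40 = 2.0397.
So EBIT moves 2.0397 × (+12.7%) = +25.9%.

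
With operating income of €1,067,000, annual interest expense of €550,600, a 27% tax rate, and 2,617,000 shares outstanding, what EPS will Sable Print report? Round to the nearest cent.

€0.14

Pre-tax income = €1,067,000 − €550,600.00 = €516,400.00.
After tax at 27%: net income = €516,400.00 × 0.73 = €376,972.00.
EPS = €376,972.00 ÷ 2,617,000 = €0.14.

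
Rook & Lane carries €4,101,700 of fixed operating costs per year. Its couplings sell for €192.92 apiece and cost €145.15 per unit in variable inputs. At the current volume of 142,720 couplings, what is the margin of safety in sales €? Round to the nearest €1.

Each unit contributes €192.92 − €145.15 = €47.77. Break-even units = €4,101,700 ÷ €47.77 = 85,863.51; break-even revenue = 85,863.51 × €192.92 = €16,564,788.86.
Actual sales revenue = 142,720 × €192.92 = €27,533,542.40.
Margin of safety = €27,533,542.40 − €16,564,788.86 = €10,968,754.

€10,968,754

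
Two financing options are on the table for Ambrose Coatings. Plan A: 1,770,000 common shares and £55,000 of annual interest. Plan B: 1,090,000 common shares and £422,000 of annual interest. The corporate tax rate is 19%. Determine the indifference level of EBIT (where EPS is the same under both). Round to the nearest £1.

£1,010,279

Set EPS_A = EPS_B: (EBIT − £55,000)(1 − 0.19) ÷ 1,770,000 = (EBIT − £422,000)(1 − 0.19) ÷ 1,090,000.
Cancelling (1 − t) and cross-multiplying: 1,090,000·(EBIT − 55,000) = 1,770,000·(EBIT − 422,000).
EBIT × (1,770,000 − 1,090,000) = 422,000 × 1,770,000 − 55,000 × 1,090,000 = 686,990,000,000, so EBIT = 686,990,000,000 ÷ 680,000 = 1,010,279.41.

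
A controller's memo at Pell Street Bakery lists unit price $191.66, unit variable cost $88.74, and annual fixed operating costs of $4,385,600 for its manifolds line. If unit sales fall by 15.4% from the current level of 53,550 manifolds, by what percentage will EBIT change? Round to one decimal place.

-75.4%

At 53,550 units, contribution = 53,550 × $102.92 = $5,511,366.00.
Operating income = contribution − fixed costs = $5,511,366.00 − $4,385,600 = $1,125,766.00.
Degree of operating leverage = $5,511,366.00 / $1,125,766.00 = 4.8957.
%ΔEBIT = DOL × %ΔSales = 4.8957 × -15.4% = -75.4%.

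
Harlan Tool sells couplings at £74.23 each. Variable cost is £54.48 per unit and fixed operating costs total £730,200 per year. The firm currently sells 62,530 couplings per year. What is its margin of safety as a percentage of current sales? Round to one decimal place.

40.9%

Contribution margin per unit = £74.23 − £54.48 = £19.75. Break-even units = £730,200 ÷ £19.75 = 36,972.15; break-even revenue = 36,972.15 × £74.23 = £2,744,442.84.
Actual sales revenue = 62,530 × £74.23 = £4,641,601.90.
Margin of safety = (£4,641,601.90 − £2,744,442.84) ÷ £4,641,601.90 = 40.9%.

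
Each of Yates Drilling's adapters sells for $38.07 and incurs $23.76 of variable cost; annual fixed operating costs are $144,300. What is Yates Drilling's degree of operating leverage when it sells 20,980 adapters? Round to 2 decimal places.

1.93

Total contribution margin = 20,980 × $14.31 = $300,223.80.
Operating income = contribution − fixed costs = $300,223.80 − $144,300 = $155,923.80.
DOL = contribution ÷ EBIT = $300,223.80 ÷ $155,923.80 = 1.9255.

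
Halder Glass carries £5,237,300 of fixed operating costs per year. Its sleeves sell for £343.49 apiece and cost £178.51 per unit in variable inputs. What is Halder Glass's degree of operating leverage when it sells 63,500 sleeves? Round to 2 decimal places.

Total contribution margin = 63,500 × £164.98 = £10,476,230.00.
EBIT = £10,476,230.00 − £5,237,300 = £5,238,930.00.
So DOL = total CM / EBIT = £10,476,230.00 / £5,238,930.00 = 1.9997.

2.00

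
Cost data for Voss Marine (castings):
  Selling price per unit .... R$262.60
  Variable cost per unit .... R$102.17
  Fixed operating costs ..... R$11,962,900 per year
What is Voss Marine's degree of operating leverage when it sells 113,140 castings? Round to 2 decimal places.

Contribution at this volume is 113,140 × R$160.43 = R$18,151,050.20.
Subtracting fixed costs: EBIT = R$18,151,050.20 − R$11,962,900 = R$6,188,150.20.
DOL = contribution ÷ EBIT = R$18,151,050.20 ÷ R$6,188,150.20 = 2.9332.

2.93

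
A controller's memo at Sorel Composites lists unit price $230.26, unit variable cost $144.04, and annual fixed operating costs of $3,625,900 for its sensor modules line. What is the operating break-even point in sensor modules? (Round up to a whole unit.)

Contribution margin per unit = $230.26 − $144.04 = $86.22.
Break-even Q = $3,625,900 / $86.22 = 42,054.05 → 42,055 sensor modules.

42,055 sensor modules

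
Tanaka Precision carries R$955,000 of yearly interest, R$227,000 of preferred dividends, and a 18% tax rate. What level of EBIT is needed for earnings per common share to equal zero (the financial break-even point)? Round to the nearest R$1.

Grossing the preferred dividend up to pre-tax terms: R$227,000 / (1 − 0.18) = R$276,829.27.
EPS = 0 when EBIT covers interest plus the pre-tax preferred burden: R$955,000 + R$276,829.27 = R$1,231,829.27.

R$1,231,829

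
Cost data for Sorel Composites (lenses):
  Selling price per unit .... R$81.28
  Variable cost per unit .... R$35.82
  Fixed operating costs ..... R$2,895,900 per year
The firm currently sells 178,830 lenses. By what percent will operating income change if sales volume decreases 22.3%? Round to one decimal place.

-34.6%

Contribution at this volume is 178,830 × R$45.46 = R$8,129,611.80.
Operating income = contribution − fixed costs = R$8,129,611.80 − R$2,895,900 = R$5,233,711.80.
Degree of operating leverage = R$8,129,611.80 / R$5,233,711.80 = 1.5533.
So EBIT moves 1.5533 × (-22.3%) = -34.6%.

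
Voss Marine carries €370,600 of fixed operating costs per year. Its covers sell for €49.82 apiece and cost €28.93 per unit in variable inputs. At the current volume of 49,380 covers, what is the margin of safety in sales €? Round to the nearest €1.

€1,576,278

Each unit contributes €49.82 − €28.93 = €20.89. Break-even units = €370,600 ÷ €20.89 = 17,740.55; break-even revenue = 17,740.55 × €49.82 = €883,833.99.
Current sales = 49,380 × €49.82 = €2,460,111.60.
Margin of safety = €2,460,111.60 − €883,833.99 = €1,576,278.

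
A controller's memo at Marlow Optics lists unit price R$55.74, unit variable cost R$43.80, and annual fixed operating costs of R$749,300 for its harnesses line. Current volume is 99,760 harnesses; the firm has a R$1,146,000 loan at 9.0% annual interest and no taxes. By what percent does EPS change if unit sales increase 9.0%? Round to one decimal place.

At 99,760 units, contribution = 99,760 × R$11.94 = R$1,191,134.40.
EBIT = R$1,191,134.40 − R$749,300 = R$441,834.40.
Interest = R$103,140.00, so EBIT − I = R$338,694.40.
DCL = total CM / (EBIT − I) = R$1,191,134.40 / R$338,694.40 = 3.5168.
EPS therefore changes by 3.5168 × (+9.0%) = +31.7%.

+31.7%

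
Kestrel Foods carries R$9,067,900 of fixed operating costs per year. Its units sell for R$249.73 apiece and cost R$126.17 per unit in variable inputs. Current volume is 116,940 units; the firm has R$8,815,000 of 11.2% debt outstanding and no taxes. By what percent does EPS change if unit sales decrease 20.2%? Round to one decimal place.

-66.4%

Contribution at this volume is 116,940 × R$123.56 = R$14,449,106.40.
Subtracting fixed costs: EBIT = R$14,449,106.40 − R$9,067,900 = R$5,381,206.40.
After interest of R$987,280.00, pre-tax earnings = R$4,393,926.40.
DCL = total CM / (EBIT − I) = R$14,449,106.40 / R$4,393,926.40 = 3.2884.
%ΔEPS = DCL × %ΔSales = 3.2884 × -20.2% = -66.4%.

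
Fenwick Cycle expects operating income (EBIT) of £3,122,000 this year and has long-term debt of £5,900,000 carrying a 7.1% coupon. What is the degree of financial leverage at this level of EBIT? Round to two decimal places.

Annual interest charges come to £418,900.00.
DFL = EBIT ÷ (EBIT − I) = £3,122,000 ÷ (£3,122,000 − £418,900.00) = £3,122,000 ÷ £2,703,100.00 = 1.1550.

1.15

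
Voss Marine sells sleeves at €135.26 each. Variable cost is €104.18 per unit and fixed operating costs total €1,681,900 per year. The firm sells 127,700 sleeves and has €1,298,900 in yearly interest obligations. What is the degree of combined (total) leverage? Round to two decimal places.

At 127,700 units, contribution = 127,700 × €31.08 = €3,968,916.00.
Subtracting fixed costs: EBIT = €3,968,916.00 − €1,681,900 = €2,287,016.00. Interest = €1,298,900.00, so EBIT − I = €988,116.00.
DCL = contribution ÷ (EBIT − I) = €3,968,916.00 ÷ €988,116.00 = 4.0166.

4.02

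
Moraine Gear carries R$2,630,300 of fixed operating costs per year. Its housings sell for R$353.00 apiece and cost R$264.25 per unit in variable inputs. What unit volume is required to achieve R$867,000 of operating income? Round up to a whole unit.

Unit CM = price − variable cost = R$353.00 − R$264.25 = R$88.75.
Required volume = (fixed costs + target profit) ÷ CM = (R$2,630,300 + R$867,000) ÷ R$88.75 = 39,406.20, so 39,407 housings.

39,407 housings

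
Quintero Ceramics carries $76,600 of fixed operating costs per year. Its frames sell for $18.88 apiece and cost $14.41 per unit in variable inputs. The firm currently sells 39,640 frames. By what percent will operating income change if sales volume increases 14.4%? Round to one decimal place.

+25.4%

Contribution at this volume is 39,640 × $4.47 = $177,190.80.
Operating income = contribution − fixed costs = $177,190.80 − $76,600 = $100,590.80.
Degree of operating leverage = $177,190.80 / $100,590.80 = 1.7615.
%ΔEBIT = DOL × %ΔSales = 1.7615 × +14.4% = +25.4%.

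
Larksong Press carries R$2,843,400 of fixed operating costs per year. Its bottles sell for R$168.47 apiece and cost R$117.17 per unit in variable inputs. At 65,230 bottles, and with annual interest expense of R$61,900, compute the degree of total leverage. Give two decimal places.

Total contribution margin = 65,230 × R$51.30 = R$3,346,299.00.
Subtracting fixed costs: EBIT = R$3,346,299.00 − R$2,843,400 = R$502,899.00. Interest = R$61,900.00, so EBIT − I = R$440,999.00.
DCL = contribution ÷ (EBIT − I) = R$3,346,299.00 ÷ R$440,999.00 = 7.5880.

7.59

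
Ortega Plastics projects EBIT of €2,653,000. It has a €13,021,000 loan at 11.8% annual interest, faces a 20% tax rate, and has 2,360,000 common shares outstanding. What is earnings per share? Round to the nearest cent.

€0.38

Interest = €1,536,478.00, so EBT = €2,653,000 − €1,536,478.00 = €1,116,522.00.
After tax at 20%: net income = €1,116,522.00 × 0.80 = €893,217.60.
Per share: €893,217.60 / 2,360,000 shares = €0.38.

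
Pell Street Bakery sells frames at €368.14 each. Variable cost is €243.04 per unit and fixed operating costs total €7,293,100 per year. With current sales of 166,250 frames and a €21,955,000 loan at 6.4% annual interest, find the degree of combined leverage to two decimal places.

1.72

At 166,250 units, contribution = 166,250 × €125.10 = €20,797,875.00.
Operating income = contribution − fixed costs = €20,797,875.00 − €7,293,100 = €13,504,775.00. Interest = €1,405,120.00, so EBIT − I = €12,099,655.00.
Degree of total leverage = total CM / (EBIT − interest) = €20,797,875.00 / €12,099,655.00 = 1.7189.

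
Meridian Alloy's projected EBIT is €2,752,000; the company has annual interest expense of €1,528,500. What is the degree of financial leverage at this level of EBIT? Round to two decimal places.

Interest = €1,528,500.00.
DFL = EBIT ÷ (EBIT − I) = €2,752,000 ÷ (€2,752,000 − €1,528,500.00) = €2,752,000 ÷ €1,223,500.00 = 2.2493.

2.25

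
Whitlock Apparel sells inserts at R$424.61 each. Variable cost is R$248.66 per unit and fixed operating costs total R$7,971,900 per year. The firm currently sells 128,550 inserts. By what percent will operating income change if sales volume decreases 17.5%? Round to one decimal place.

Contribution at this volume is 128,550 × R$175.95 = R$22,618,372.50.
Subtracting fixed costs: EBIT = R$22,618,372.50 − R$7,971,900 = R$14,646,472.50.
DOL = contribution ÷ EBIT = R$22,618,372.50 ÷ R$14,646,472.50 = 1.5443.
%ΔEBIT = DOL × %ΔSales = 1.5443 × -17.5% = -27.0%.

-27.0%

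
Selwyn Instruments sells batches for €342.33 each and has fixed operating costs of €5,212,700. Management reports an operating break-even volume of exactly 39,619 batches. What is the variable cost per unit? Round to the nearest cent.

€210.76

Contribution per unit must be FC / Q = €5,212,700 / 39,619 = €131.5707.
Variable cost per unit = €342.33 − €131.5707 = €210.76.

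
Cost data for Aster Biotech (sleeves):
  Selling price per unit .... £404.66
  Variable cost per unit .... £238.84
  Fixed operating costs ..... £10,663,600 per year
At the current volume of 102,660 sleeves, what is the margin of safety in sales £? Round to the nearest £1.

£15,519,405

Each unit contributes £404.66 − £238.84 = £165.82. Break-even units = £10,663,600 ÷ £165.82 = 64,308.29; break-even revenue = 64,308.29 × £404.66 = £26,022,991.05.
Current sales = 102,660 × £404.66 = £41,542,395.60.
Margin of safety = £41,542,395.60 − £26,022,991.05 = £15,519,405.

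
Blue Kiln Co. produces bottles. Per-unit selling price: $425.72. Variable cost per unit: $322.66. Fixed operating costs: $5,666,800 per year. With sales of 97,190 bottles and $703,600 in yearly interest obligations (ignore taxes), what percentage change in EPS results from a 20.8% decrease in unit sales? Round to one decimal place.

At 97,190 units, contribution = 97,190 × $103.06 = $10,016,401.40.
Operating income = contribution − fixed costs = $10,016,401.40 − $5,666,800 = $4,349,601.40.
After interest of $703,600.00, pre-tax earnings = $3,646,001.40.
Degree of combined leverage = contribution ÷ (EBIT − I) = $10,016,401.40 ÷ $3,646,001.40 = 2.7472.
%ΔEPS = DCL × %ΔSales = 2.7472 × -20.8% = -57.1%.

-57.1%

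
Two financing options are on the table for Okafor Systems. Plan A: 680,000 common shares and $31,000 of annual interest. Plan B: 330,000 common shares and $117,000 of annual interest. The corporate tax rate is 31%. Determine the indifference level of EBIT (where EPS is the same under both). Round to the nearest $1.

$198,086

Set EPS_A = EPS_B: (EBIT − $31,000)(1 − 0.31) ÷ 680,000 = (EBIT − $117,000)(1 − 0.31) ÷ 330,000.
The (1 − t) factor cancels: (EBIT − 31,000) × 330,000 = (EBIT − 117,000) × 680,000.
Solving, EBIT = (117,000·680,000 − 31,000·330,000) / (680,000 − 330,000) = 69,330,000,000 / 350,000 = 198,085.71.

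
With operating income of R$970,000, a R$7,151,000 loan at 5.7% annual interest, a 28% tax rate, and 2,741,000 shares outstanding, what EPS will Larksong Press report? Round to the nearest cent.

R$0.15

Interest = R$407,607.00, so EBT = R$970,000 − R$407,607.00 = R$562,393.00.
After tax at 28%: net income = R$562,393.00 × 0.72 = R$404,922.96.
EPS = R$404,922.96 ÷ 2,741,000 = R$0.15.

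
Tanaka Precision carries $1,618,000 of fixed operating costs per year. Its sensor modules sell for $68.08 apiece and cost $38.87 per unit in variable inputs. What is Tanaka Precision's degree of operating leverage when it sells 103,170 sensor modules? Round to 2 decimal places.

2.16

Total contribution margin = 103,170 × $29.21 = $3,013,595.70.
EBIT = $3,013,595.70 − $1,618,000 = $1,395,595.70.
DOL = contribution ÷ EBIT = $3,013,595.70 ÷ $1,395,595.70 = 2.1594.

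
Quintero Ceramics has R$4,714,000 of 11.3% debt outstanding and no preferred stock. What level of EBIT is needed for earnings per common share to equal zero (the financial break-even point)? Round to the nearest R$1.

R$532,682

Annual interest = 11.3% × R$4,714,000 = R$532,682.00.
With no preferred dividends, EPS = 0 when EBIT exactly covers interest, so the financial break-even EBIT is R$532,682.00.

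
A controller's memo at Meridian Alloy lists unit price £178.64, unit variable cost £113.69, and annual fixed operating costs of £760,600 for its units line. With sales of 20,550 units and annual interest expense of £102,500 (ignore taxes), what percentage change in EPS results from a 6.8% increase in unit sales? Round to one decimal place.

At 20,550 units, contribution = 20,550 × £64.95 = £1,334,722.50.
EBIT = £1,334,722.50 − £760,600 = £574,122.50.
Interest = £102,500.00, so EBIT − I = £471,622.50.
Degree of combined leverage = contribution ÷ (EBIT − I) = £1,334,722.50 ÷ £471,622.50 = 2.8301.
%ΔEPS = DCL × %ΔSales = 2.8301 × +6.8% = +19.2%.

+19.2%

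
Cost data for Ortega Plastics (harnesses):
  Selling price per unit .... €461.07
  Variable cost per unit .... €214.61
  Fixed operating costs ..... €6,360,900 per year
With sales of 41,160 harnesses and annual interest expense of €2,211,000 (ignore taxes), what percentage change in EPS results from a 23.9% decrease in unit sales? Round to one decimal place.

Total contribution margin = 41,160 × €246.46 = €10,144,293.60.
EBIT = €10,144,293.60 − €6,360,900 = €3,783,393.60.
After interest of €2,211,000.00, pre-tax earnings = €1,572,393.60.
DCL = total CM / (EBIT − I) = €10,144,293.60 / €1,572,393.60 = 6.4515.
%ΔEPS = DCL × %ΔSales = 6.4515 × -23.9% = -154.2%.

-154.2%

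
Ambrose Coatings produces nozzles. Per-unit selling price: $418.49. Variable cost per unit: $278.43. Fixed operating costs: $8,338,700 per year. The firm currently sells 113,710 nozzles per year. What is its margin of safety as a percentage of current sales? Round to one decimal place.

47.6%

Unit CM = price − variable cost = $418.49 − $278.43 = $140.06. Break-even units = $8,338,700 ÷ $140.06 = 59,536.63; break-even revenue = 59,536.63 × $418.49 = $24,915,483.10.
Current sales = 113,710 × $418.49 = $47,586,497.90.
Margin of safety = ($47,586,497.90 − $24,915,483.10) ÷ $47,586,497.90 = 47.6%.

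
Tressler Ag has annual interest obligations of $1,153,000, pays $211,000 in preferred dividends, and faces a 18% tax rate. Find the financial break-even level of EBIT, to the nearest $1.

$1,410,317

Grossing the preferred dividend up to pre-tax terms: $211,000 / (1 − 0.18) = $257,317.07.
EPS = 0 when EBIT covers interest plus the pre-tax preferred burden: $1,153,000 + $257,317.07 = $1,410,317.07.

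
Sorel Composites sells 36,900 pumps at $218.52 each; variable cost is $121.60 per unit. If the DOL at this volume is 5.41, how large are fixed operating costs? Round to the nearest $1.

$2,915,286

Contribution at this volume is 36,900 × $96.92 = $3,576,348.00.
DOL = contribution / EBIT, so EBIT = $3,576,348.00 / 5.41 = $661,062.48.
And FC = contribution − EBIT = $3,576,348.00 − $661,062.48 = $2,915,286.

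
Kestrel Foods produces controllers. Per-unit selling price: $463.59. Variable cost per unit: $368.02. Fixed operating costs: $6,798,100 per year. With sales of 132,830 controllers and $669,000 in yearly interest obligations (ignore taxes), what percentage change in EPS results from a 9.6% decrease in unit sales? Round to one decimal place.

Total contribution margin = 132,830 × $95.57 = $12,694,563.10.
EBIT = $12,694,563.10 − $6,798,100 = $5,896,463.10.
After interest of $669,000.00, pre-tax earnings = $5,227,463.10.
DCL = total CM / (EBIT − I) = $12,694,563.10 / $5,227,463.10 = 2.4284.
%ΔEPS = DCL × %ΔSales = 2.4284 × -9.6% = -23.3%.

-23.3%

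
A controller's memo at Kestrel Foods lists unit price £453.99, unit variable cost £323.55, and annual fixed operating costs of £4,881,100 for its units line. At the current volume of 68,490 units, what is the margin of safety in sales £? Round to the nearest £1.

£14,105,347

Contribution margin per unit = £453.99 − £323.55 = £130.44. Break-even units = £4,881,100 ÷ £130.44 = 37,420.27; break-even revenue = 37,420.27 × £453.99 = £16,988,428.31.
Actual sales revenue = 68,490 × £453.99 = £31,093,775.10.
Margin of safety = £31,093,775.10 − £16,988,428.31 = £14,105,347.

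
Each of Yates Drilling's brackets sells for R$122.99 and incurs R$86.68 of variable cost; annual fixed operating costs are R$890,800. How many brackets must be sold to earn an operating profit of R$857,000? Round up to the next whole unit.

Contribution margin per unit = R$122.99 − R$86.68 = R$36.31.
Required volume = (fixed costs + target profit) ÷ CM = (R$890,800 + R$857,000) ÷ R$36.31 = 48,135.50, so 48,136 brackets.

48,136 brackets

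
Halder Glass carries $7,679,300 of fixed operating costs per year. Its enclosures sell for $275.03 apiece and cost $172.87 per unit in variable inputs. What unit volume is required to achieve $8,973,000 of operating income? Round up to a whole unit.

163,003 enclosures

Each unit contributes $275.03 − $172.87 = $102.16.
Required volume = (fixed costs + target profit) ÷ CM = ($7,679,300 + $8,973,000) ÷ $102.16 = 163,002.15, so 163,003 enclosures.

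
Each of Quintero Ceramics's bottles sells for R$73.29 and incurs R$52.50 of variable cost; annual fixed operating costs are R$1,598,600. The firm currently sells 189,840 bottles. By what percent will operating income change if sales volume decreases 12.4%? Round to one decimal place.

-20.8%

At 189,840 units, contribution = 189,840 × R$20.79 = R$3,946,773.60.
Subtracting fixed costs: EBIT = R$3,946,773.60 − R$1,598,600 = R$2,348,173.60.
Degree of operating leverage = R$3,946,773.60 / R$2,348,173.60 = 1.6808.
So EBIT moves 1.6808 × (-12.4%) = -20.8%.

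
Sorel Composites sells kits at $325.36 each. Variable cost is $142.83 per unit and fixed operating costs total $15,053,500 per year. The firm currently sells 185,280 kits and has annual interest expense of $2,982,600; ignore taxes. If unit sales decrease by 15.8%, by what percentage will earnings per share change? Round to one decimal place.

-33.9%

Contribution at this volume is 185,280 × $182.53 = $33,819,158.40.
EBIT = $33,819,158.40 − $15,053,500 = $18,765,658.40.
After interest of $2,982,600.00, pre-tax earnings = $15,783,058.40.
Degree of combined leverage = contribution ÷ (EBIT − I) = $33,819,158.40 ÷ $15,783,058.40 = 2.1428.
EPS therefore changes by 2.1428 × (-15.8%) = -33.9%.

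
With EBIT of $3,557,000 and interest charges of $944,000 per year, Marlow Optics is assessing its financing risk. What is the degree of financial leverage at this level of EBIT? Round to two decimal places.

1.36

Annual interest charges come to $944,000.00.
Degree of financial leverage = EBIT / (EBIT − interest) = $3,557,000 / $2,613,000.00 = 1.3613.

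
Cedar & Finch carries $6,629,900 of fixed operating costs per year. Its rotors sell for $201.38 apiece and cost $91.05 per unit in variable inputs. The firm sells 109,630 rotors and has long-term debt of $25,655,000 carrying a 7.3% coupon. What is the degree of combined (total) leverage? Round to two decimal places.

Total contribution margin = 109,630 × $110.33 = $12,095,477.90.
EBIT = $12,095,477.90 − $6,629,900 = $5,465,577.90. Interest = $1,872,815.00.
DOL = $12,095,477.90 ÷ $5,465,577.90 = 2.2130; DFL = $5,465,577.90 ÷ $3,592,762.90 = 1.5213.
Combined leverage = 2.2130 × 1.5213 = 3.3666.

3.37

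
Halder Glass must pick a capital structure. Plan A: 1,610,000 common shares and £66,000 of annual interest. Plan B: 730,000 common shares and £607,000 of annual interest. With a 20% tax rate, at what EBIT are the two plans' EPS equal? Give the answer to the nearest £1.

At indifference, (EBIT − 66,000)(1 − t)/1,610,000 = (EBIT − 607,000)(1 − t)/730,000.
The (1 − t) factor cancels: (EBIT − 66,000) × 730,000 = (EBIT − 607,000) × 1,610,000.
EBIT × (1,610,000 − 730,000) = 607,000 × 1,610,000 − 66,000 × 730,000 = 929,090,000,000, so EBIT = 929,090,000,000 ÷ 880,000 = 1,055,784.09.

£1,055,784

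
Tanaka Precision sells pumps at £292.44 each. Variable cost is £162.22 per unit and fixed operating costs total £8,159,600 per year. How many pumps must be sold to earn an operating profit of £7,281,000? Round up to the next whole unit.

118,574 pumps

Unit CM = price − variable cost = £292.44 − £162.22 = £130.22.
Required volume = (fixed costs + target profit) ÷ CM = (£8,159,600 + £7,281,000) ÷ £130.22 = 118,573.18, so 118,574 pumps.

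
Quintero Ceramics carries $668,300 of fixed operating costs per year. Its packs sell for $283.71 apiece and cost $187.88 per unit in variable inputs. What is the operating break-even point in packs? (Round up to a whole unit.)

6,974 packs

Contribution margin per unit = $283.71 − $187.88 = $95.83.
Break-even volume = fixed costs ÷ CM per unit = $668,300 ÷ $95.83 = 6,973.81, so 6,974 packs.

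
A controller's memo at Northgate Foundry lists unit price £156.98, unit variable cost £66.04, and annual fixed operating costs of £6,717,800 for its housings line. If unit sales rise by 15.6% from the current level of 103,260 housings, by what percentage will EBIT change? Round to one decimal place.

Total contribution margin = 103,260 × £90.94 = £9,390,464.40.
Subtracting fixed costs: EBIT = £9,390,464.40 − £6,717,800 = £2,672,664.40.
Degree of operating leverage = £9,390,464.40 / £2,672,664.40 = 3.5135.
So EBIT moves 3.5135 × (+15.6%) = +54.8%.

+54.8%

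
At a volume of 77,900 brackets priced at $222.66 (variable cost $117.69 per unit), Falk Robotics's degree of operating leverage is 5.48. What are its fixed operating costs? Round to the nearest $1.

Contribution at this volume is 77,900 × $104.97 = $8,177,163.00.
Since DOL = CM ÷ EBIT, EBIT = $8,177,163.00 ÷ 5.48 = $1,492,183.03.
Fixed costs = CM − EBIT = $8,177,163.00 − $1,492,183.03 = $6,684,980.

$6,684,980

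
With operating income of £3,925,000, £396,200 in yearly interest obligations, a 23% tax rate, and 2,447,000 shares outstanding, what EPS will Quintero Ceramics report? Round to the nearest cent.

Pre-tax income = £3,925,000 − £396,200.00 = £3,528,800.00.
Net income = £3,528,800.00 × (1 − 0.23) = £2,717,176.00.
EPS = £2,717,176.00 ÷ 2,447,000 = £1.11.

£1.11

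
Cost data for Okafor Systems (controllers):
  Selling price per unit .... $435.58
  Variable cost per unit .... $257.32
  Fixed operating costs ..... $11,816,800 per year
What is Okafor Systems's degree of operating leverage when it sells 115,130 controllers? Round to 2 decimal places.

Contribution at this volume is 115,130 × $178.26 = $20,523,073.80.
Subtracting fixed costs: EBIT = $20,523,073.80 − $11,816,800 = $8,706,273.80.
DOL = contribution ÷ EBIT = $20,523,073.80 ÷ $8,706,273.80 = 2.3573.

2.36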